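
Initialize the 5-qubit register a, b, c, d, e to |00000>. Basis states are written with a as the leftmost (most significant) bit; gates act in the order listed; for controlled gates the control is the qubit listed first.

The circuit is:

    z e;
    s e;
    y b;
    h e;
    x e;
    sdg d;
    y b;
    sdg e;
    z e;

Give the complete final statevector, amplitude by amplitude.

After the circuit, the state carries amplitude sqrt(2)/2 on |00000>, sqrt(2)*I/2 on |00001>, and 0 on every other basis state.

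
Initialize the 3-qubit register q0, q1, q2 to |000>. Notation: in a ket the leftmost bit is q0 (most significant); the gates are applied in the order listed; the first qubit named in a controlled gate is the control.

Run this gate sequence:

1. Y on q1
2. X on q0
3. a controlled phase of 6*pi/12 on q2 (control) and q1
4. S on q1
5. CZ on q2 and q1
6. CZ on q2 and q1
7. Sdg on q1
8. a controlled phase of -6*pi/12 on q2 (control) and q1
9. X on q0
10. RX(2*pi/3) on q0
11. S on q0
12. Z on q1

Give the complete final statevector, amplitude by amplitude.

The final amplitudes are -I/2 on |010>, -sqrt(3)*I/2 on |110>, and 0 on every other basis state. Key observation: gates 2-9 undo each other exactly, leaving only the rest of the circuit to track.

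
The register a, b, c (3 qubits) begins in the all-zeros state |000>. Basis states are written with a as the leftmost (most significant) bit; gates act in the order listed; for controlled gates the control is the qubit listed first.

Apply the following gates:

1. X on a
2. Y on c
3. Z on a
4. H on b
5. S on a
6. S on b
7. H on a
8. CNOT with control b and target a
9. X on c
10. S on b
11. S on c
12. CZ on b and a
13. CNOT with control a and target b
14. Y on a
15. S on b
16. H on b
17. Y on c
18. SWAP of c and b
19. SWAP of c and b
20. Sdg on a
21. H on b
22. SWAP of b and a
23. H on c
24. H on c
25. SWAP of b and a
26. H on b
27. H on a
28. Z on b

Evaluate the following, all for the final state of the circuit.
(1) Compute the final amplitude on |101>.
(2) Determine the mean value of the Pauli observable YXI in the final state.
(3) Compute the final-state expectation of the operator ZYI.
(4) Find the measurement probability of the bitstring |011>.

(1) |101> carries amplitude 1/2 - I/2 in the final state.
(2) The observable YXI averages to 1.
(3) In the final state, ZYI has expectation 0.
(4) The probability of measuring |011> is 1/2.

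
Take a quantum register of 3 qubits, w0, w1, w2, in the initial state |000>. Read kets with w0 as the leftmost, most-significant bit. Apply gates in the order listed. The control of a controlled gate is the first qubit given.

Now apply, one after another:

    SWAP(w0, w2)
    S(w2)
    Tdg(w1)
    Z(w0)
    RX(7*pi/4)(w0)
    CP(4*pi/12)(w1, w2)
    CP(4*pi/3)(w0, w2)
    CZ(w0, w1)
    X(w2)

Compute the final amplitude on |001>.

The final state's coefficient on |001> equals -sqrt(sqrt(2) + 2)/2.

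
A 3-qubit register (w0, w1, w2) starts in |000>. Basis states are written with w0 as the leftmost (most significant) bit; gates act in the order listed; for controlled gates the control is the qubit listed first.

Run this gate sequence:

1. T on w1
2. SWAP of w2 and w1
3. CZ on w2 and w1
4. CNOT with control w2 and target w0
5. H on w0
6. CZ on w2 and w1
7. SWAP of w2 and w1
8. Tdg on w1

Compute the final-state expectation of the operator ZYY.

The expectation value of ZYY is 0.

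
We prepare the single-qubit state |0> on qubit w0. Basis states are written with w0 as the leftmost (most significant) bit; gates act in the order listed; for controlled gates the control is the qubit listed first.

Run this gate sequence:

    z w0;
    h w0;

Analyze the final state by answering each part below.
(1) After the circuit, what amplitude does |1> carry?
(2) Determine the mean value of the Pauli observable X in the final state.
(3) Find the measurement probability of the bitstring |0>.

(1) The final state's coefficient on |1> equals sqrt(2)/2.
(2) In the final state, X has expectation 1.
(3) A full measurement returns |0> with probability 1/2.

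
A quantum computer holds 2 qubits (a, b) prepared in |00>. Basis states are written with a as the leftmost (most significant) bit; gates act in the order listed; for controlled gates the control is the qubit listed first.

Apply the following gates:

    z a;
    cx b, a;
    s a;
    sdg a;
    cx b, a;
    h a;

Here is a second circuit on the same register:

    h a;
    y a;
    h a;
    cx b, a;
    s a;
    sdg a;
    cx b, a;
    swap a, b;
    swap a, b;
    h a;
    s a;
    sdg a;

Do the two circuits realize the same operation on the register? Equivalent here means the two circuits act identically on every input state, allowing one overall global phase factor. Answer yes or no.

No, they are not equivalent — no single phase factor reconciles the two unitaries.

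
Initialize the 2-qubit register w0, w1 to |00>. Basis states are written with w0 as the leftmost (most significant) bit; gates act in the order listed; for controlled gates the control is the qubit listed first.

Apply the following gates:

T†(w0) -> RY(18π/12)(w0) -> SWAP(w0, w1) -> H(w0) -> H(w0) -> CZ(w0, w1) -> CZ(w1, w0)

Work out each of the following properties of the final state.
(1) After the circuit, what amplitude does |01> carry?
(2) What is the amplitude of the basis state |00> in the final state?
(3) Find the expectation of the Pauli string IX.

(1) The amplitude on |01> is sqrt(2)/2.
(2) The final state's coefficient on |00> equals -sqrt(2)/2.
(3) The observable IX averages to -1.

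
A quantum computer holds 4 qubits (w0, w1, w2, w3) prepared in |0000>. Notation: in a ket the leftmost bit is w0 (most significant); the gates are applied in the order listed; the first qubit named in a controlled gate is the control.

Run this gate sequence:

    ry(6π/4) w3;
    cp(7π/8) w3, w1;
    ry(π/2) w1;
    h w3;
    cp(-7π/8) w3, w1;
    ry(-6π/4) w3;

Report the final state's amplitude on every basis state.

The resulting statevector has amplitude -1/2 on |0000>, 1/2 on |0001>, exp(I*pi/8)/2 on |0100>, -exp(I*pi/8)/2 on |0101>, and 0 on every other basis state.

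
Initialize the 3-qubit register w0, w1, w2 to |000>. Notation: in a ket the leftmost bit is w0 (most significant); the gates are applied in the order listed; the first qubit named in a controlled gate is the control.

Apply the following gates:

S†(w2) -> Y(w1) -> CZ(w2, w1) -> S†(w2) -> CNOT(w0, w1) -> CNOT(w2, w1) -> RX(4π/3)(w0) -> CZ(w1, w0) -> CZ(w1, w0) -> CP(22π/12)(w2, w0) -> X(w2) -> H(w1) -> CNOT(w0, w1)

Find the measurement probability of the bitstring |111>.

A full measurement returns |111> with probability 3/8.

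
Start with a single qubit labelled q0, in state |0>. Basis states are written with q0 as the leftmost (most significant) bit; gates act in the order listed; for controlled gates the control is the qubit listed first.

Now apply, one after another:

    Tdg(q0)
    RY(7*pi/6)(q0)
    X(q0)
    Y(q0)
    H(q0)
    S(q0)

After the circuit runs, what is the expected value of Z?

The expectation value of Z is 1/2.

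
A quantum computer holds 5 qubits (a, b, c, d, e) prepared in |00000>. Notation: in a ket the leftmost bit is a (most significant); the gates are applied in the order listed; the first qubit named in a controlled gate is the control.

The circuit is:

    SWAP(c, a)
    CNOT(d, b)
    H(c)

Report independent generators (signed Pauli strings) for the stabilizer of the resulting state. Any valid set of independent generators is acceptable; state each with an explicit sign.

The final state is stabilized by the group generated by +IIXII, +ZIIII, +IZIII, +IIIZI, +IIIIZ; other independent generating sets are equally valid.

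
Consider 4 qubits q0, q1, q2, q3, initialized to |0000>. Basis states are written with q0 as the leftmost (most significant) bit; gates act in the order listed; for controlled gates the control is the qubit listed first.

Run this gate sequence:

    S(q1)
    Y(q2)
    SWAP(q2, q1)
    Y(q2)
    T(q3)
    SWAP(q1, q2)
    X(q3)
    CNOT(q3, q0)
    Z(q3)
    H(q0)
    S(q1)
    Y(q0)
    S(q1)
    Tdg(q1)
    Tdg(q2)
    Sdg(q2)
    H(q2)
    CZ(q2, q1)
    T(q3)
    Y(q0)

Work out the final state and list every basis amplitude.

The resulting statevector has amplitude exp(I*pi/4)/2 on |0101>, exp(I*pi/4)/2 on |0111>, -exp(I*pi/4)/2 on |1101>, -exp(I*pi/4)/2 on |1111>, and 0 on every other basis state.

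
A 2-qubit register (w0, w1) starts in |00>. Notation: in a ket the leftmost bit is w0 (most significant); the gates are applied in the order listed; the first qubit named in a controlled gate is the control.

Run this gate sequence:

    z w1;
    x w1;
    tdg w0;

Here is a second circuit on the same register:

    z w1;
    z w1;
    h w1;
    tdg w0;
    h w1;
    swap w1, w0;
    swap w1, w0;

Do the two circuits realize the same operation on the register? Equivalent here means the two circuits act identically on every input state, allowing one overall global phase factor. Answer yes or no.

No, they are not equivalent — no single phase factor reconciles the two unitaries.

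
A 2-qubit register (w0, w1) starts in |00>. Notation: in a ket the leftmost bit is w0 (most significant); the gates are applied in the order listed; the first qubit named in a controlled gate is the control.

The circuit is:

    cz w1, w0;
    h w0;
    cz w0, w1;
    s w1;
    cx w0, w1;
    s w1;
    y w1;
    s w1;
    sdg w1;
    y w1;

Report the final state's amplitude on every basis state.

The final amplitudes are sqrt(2)/2 on |00>, 0 on |01>, 0 on |10>, sqrt(2)*I/2 on |11>. Key observation: steps 7-10 multiply out to the identity, so the circuit reduces to the remaining gates.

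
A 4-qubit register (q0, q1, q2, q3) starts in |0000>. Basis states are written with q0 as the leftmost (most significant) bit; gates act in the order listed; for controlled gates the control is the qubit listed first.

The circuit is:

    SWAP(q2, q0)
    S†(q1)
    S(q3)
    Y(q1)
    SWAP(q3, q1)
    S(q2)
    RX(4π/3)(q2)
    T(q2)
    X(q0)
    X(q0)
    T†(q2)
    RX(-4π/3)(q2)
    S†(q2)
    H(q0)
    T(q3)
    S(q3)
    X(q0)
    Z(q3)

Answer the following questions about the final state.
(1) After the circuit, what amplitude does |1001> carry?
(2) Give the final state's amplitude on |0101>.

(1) The amplitude on |1001> is sqrt(2)*exp(I*pi/4)/2.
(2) |0101> carries amplitude 0 in the final state.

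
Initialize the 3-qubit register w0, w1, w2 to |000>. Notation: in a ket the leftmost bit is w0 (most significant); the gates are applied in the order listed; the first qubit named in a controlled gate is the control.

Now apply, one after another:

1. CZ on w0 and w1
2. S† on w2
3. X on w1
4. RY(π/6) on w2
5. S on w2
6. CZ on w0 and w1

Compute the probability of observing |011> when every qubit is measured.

A full measurement returns |011> with probability 1/2 - sqrt(3)/4.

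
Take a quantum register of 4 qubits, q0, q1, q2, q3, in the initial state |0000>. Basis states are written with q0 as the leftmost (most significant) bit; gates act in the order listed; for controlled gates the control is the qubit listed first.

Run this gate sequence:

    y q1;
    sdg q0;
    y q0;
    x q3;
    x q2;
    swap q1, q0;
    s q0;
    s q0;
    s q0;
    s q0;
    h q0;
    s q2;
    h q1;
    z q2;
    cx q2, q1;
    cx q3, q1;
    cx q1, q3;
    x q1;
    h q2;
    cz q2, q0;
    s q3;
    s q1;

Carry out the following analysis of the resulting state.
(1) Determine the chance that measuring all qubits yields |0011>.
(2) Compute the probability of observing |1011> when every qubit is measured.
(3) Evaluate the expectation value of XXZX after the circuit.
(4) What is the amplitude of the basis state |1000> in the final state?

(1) Outcome |0011> occurs with probability 0. Key observation: gates 7-10 undo each other exactly, leaving only the rest of the circuit to track.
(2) Outcome |1011> occurs with probability 0.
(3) In the final state, XXZX has expectation -1.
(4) The amplitude on |1000> is sqrt(2)*I/4.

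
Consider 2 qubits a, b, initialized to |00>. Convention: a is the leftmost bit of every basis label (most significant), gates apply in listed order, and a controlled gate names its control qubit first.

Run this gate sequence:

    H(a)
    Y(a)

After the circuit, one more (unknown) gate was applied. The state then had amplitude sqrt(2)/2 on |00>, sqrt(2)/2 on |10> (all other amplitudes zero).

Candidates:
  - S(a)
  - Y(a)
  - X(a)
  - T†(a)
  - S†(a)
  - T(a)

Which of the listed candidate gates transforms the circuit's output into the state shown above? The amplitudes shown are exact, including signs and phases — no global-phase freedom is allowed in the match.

The applied gate was Y(a).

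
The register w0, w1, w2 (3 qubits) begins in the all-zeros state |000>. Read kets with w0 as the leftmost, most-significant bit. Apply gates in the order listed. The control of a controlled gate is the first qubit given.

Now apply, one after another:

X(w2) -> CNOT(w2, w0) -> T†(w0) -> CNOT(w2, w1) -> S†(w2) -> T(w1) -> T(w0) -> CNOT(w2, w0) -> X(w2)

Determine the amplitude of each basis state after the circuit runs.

The resulting statevector has amplitude -exp(3*I*pi/4) on |010>, and 0 on every other basis state.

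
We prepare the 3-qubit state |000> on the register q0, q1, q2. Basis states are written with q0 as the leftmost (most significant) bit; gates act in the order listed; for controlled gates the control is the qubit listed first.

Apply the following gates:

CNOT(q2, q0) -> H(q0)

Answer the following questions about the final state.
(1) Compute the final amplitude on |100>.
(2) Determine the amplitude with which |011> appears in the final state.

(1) The amplitude on |100> is sqrt(2)/2.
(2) The final state's coefficient on |011> equals 0.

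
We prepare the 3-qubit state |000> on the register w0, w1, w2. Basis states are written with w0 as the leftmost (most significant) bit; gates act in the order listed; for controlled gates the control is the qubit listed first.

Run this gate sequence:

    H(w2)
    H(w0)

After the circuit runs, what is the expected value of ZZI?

In the final state, ZZI has expectation 0.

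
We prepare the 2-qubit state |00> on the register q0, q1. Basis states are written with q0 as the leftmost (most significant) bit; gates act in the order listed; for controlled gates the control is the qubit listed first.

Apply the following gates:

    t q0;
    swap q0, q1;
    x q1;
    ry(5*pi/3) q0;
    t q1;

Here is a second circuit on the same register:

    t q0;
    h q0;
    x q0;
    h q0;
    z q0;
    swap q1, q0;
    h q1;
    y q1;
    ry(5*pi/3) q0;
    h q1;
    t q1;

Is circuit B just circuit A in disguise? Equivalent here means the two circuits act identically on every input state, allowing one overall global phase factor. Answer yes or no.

No, they are not equivalent — no single phase factor reconciles the two unitaries.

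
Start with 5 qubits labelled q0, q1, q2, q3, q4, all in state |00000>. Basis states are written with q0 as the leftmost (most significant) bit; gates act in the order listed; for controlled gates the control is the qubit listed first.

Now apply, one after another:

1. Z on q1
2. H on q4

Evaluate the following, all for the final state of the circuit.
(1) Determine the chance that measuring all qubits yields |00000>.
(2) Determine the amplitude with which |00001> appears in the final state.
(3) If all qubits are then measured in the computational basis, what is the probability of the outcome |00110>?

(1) Outcome |00000> occurs with probability 1/2.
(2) The amplitude on |00001> is sqrt(2)/2.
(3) Outcome |00110> occurs with probability 0.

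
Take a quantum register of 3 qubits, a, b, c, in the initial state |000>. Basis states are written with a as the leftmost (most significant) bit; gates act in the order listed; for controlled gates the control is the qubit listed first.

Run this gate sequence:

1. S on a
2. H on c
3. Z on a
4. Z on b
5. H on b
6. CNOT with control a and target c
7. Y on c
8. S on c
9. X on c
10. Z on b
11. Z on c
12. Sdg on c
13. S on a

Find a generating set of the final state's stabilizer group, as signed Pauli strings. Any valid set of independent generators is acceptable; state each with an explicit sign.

One valid set of independent stabilizer generators is -IXI, -IIX, +ZII (any independent generating set of the same group is equally correct).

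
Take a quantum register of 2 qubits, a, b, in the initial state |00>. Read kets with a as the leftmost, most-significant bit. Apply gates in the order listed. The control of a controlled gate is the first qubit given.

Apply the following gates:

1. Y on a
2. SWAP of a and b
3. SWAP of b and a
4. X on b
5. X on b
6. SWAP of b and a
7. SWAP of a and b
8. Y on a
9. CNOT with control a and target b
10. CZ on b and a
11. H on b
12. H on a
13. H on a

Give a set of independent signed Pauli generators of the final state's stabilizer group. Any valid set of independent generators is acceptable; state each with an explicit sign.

One valid set of independent stabilizer generators is +IX, +ZI (any independent generating set of the same group is equally correct). Key observation: the block from step 1 through step 8 cancels to the identity and can be dropped.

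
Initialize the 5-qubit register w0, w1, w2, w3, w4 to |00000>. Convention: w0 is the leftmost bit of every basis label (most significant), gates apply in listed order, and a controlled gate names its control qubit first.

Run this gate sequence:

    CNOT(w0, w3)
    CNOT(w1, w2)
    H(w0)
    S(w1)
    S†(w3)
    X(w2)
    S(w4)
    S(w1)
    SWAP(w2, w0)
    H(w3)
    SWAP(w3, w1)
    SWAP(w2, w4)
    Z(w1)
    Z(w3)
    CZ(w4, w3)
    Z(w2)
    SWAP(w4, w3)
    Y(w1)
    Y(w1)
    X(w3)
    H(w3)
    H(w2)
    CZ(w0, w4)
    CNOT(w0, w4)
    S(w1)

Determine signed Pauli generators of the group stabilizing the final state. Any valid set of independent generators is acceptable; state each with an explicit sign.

The stabilizer group can be generated by -IYIII, +IIXII, -ZIIII, +IIIZI, -IIIIZ, among other valid generating sets.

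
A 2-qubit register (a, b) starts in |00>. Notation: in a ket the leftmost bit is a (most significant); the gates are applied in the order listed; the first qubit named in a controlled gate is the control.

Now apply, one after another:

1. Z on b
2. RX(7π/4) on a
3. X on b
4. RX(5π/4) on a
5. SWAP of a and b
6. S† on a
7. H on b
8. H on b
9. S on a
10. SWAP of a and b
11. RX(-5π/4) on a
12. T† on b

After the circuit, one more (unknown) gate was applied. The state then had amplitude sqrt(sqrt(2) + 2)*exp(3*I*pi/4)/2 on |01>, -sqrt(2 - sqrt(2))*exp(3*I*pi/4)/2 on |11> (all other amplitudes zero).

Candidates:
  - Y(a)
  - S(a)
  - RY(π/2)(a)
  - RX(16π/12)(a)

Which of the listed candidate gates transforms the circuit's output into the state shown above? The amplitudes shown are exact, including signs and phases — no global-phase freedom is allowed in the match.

The unique candidate consistent with the amplitudes is S(a). Key observation: gates 4-11 undo each other exactly, leaving only the rest of the circuit to track.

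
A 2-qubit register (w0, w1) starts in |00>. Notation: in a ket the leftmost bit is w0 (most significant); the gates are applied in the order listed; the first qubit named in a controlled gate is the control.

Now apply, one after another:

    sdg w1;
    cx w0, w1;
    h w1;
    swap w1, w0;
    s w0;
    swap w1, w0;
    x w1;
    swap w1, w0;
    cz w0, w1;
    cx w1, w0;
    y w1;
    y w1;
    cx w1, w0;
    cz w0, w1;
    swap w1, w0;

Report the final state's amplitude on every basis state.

The final amplitudes are sqrt(2)*I/2 on |00>, sqrt(2)/2 on |01>, 0 on |10>, 0 on |11>. Key observation: steps 8-15 multiply out to the identity, so the circuit reduces to the remaining gates.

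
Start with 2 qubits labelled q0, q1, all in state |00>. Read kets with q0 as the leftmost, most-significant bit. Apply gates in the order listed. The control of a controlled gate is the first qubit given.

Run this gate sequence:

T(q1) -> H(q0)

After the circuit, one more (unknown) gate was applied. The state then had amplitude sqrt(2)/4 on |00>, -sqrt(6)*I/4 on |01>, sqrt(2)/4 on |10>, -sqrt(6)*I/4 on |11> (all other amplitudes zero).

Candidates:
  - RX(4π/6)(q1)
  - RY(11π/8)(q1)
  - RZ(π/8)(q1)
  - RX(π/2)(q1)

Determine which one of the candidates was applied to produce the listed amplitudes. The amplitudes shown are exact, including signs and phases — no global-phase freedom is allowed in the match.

The unique candidate consistent with the amplitudes is RX(4π/6)(q1).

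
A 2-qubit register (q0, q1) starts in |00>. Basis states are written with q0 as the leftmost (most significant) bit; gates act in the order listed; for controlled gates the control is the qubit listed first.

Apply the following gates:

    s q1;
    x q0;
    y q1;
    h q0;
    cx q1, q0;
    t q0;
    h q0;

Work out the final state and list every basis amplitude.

After the circuit, the state carries amplitude 0 on |00>, -I/2 + exp(3*I*pi/4)/2 on |01>, 0 on |10>, -I/2 - exp(3*I*pi/4)/2 on |11>.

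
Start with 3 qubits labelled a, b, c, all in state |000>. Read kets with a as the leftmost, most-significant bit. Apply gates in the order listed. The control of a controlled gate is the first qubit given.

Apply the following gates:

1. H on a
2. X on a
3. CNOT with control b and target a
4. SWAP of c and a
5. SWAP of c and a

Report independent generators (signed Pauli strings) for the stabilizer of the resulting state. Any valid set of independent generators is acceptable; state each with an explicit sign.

The stabilizer group can be generated by +XII, +IZI, +IIZ, among other valid generating sets. Key observation: the block from step 4 through step 5 cancels to the identity and can be dropped.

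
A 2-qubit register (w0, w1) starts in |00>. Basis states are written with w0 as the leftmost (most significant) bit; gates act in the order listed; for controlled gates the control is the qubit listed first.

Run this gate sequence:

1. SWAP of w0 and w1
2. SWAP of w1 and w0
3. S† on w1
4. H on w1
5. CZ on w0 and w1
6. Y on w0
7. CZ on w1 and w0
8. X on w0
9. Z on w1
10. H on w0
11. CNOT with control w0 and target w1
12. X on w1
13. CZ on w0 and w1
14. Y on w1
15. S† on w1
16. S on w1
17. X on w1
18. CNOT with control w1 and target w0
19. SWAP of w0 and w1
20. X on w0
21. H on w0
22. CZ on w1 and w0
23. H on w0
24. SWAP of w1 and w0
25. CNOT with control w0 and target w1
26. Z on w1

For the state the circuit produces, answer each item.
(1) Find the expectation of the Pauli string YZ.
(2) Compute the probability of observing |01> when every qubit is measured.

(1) The observable YZ averages to 0.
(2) The probability of measuring |01> is 1/4.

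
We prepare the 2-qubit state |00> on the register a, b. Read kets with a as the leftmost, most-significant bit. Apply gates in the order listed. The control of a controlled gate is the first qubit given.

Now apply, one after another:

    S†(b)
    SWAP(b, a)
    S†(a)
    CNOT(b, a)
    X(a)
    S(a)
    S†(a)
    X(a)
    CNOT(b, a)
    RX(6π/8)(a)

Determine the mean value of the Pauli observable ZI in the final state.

The observable ZI averages to -sqrt(2)/2. Key observation: gates 4-9 undo each other exactly, leaving only the rest of the circuit to track.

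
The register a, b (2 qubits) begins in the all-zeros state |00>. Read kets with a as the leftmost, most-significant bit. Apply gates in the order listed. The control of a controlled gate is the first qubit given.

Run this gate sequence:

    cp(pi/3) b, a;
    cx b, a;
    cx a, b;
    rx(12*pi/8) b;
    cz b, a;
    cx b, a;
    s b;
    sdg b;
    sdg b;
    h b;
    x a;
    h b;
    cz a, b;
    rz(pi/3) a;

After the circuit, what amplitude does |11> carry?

The final state's coefficient on |11> equals 0. Key observation: the block from step 7 through step 8 cancels to the identity and can be dropped.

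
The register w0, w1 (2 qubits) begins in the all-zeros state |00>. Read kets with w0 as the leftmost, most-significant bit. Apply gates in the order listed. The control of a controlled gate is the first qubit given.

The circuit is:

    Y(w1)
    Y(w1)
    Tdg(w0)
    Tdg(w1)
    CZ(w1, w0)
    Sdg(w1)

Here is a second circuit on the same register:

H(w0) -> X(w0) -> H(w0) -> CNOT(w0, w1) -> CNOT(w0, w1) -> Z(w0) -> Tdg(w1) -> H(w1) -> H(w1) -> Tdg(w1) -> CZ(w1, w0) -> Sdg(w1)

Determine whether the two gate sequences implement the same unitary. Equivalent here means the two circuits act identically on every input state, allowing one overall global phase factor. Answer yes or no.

No — the two circuits implement different unitaries, even allowing a global phase.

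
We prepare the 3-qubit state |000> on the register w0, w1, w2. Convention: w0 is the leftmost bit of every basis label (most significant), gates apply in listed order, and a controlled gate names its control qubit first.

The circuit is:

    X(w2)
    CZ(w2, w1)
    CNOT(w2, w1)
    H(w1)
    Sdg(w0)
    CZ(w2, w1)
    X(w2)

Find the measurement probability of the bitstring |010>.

The probability of measuring |010> is 1/2.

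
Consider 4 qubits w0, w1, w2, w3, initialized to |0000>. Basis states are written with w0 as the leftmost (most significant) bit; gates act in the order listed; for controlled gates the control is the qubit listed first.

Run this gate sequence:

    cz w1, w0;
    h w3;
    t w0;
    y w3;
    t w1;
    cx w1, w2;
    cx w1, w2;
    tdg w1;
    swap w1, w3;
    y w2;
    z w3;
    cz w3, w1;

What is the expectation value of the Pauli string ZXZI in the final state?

In the final state, ZXZI has expectation 1. Key observation: steps 5-8 multiply out to the identity, so the circuit reduces to the remaining gates.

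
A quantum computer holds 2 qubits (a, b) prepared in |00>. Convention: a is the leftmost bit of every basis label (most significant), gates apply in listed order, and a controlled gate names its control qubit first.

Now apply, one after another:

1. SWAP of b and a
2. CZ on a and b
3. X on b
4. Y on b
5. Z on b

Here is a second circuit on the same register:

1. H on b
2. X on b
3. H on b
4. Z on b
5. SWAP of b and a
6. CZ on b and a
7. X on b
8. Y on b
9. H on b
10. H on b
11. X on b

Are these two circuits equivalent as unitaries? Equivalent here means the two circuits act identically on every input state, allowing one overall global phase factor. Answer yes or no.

No: there is an input state on which the two circuits produce genuinely different outputs (not merely differing by a phase).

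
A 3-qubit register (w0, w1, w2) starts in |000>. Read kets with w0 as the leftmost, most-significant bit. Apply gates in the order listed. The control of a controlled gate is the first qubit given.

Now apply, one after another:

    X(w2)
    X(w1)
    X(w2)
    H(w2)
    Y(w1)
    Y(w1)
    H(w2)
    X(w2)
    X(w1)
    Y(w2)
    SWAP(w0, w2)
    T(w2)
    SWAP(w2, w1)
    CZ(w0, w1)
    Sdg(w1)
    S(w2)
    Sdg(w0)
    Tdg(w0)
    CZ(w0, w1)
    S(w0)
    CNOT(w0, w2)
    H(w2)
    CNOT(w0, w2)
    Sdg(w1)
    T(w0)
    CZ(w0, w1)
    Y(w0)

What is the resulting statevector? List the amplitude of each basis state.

After the circuit, the state carries amplitude sqrt(2)/2 on |100>, sqrt(2)/2 on |101>, and 0 on every other basis state. Key observation: the block from step 2 through step 9 cancels to the identity and can be dropped.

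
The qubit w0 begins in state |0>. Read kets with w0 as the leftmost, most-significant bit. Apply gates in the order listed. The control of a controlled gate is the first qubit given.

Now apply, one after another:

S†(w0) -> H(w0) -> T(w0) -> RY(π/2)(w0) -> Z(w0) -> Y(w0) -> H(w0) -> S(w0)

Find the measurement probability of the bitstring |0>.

Outcome |0> occurs with probability 1/2.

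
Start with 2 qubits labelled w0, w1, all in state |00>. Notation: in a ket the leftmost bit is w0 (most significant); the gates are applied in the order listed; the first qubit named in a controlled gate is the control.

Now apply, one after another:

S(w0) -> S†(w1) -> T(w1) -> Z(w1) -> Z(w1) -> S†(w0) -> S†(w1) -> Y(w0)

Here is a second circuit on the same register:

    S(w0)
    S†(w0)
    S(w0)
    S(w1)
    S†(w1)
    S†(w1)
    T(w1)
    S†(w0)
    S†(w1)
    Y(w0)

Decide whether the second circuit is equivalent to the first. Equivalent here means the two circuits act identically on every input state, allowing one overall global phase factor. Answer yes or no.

Yes: on every input state the two circuits agree up to one overall phase factor.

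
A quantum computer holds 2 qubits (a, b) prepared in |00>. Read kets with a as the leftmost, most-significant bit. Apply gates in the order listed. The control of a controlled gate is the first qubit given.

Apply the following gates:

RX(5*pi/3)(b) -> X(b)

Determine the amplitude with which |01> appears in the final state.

The amplitude on |01> is -sqrt(3)/2.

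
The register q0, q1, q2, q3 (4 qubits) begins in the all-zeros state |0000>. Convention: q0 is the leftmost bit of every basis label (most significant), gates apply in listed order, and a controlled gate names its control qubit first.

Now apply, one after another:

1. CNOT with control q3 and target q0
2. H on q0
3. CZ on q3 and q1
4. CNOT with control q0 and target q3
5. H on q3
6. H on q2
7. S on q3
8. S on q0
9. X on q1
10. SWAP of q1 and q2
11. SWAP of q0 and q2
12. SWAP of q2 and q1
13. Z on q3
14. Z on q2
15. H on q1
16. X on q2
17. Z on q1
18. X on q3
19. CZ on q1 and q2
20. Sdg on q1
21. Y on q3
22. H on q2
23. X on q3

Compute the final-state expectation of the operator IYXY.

The observable IYXY averages to -1.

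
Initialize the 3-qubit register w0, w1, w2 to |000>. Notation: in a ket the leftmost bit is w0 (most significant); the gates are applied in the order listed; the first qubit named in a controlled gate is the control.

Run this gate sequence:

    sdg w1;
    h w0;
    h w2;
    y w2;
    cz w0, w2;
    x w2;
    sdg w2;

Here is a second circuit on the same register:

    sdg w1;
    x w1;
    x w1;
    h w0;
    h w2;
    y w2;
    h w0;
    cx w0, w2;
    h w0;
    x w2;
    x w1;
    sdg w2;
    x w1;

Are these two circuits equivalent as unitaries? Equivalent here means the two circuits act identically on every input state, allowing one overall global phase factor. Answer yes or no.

No, they are not equivalent — no single phase factor reconciles the two unitaries.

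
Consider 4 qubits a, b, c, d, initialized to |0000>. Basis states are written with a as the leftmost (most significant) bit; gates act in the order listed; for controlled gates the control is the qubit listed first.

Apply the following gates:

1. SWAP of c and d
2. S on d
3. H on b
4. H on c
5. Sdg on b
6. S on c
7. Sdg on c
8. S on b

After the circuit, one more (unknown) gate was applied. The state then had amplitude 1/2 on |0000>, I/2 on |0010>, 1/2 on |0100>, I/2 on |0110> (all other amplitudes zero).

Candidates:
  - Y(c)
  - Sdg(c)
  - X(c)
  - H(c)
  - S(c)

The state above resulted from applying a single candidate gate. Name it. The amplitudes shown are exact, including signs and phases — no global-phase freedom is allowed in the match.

The applied gate was S(c). Key observation: steps 5-8 multiply out to the identity, so the circuit reduces to the remaining gates.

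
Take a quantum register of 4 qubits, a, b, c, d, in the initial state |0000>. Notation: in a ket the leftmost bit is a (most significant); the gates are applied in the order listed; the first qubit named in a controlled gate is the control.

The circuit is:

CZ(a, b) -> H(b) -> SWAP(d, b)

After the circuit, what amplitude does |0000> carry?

The final state's coefficient on |0000> equals sqrt(2)/2.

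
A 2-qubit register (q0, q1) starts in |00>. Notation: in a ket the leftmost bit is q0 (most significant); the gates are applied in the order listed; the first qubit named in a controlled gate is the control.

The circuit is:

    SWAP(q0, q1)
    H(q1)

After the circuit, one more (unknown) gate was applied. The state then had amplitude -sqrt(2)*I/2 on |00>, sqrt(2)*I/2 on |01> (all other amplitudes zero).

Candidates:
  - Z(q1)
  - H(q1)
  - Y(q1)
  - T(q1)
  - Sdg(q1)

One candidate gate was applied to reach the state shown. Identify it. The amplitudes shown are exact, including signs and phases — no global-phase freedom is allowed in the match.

The unique candidate consistent with the amplitudes is Y(q1).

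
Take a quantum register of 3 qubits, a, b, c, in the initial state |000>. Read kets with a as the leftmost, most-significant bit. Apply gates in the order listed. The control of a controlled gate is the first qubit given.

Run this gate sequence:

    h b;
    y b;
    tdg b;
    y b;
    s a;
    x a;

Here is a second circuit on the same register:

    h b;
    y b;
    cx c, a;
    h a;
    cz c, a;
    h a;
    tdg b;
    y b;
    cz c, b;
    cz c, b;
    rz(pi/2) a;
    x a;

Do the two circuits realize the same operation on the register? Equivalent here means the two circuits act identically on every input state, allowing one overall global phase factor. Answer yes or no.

Yes: on every input state the two circuits agree up to one overall phase factor.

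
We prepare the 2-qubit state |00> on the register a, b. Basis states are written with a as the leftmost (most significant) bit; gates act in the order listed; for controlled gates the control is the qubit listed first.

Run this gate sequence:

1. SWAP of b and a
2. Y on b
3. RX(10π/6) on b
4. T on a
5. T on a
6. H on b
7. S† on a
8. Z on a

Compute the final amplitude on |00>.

The amplitude on |00> is sqrt(2)/4 - sqrt(6)*I/4.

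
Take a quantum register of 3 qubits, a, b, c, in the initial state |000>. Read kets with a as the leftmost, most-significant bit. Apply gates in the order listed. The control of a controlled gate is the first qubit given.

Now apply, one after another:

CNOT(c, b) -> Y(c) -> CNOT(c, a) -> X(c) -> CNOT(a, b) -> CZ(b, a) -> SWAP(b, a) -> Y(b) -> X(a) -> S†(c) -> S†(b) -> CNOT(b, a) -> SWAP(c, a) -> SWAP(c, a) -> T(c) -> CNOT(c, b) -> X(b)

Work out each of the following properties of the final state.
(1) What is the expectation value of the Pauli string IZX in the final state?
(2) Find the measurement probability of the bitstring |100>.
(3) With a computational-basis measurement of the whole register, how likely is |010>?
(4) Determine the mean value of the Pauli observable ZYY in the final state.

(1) In the final state, IZX has expectation 0. Key observation: the block from step 13 through step 14 cancels to the identity and can be dropped.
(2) Outcome |100> occurs with probability 0.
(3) Outcome |010> occurs with probability 1.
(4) The expectation value of ZYY is 0.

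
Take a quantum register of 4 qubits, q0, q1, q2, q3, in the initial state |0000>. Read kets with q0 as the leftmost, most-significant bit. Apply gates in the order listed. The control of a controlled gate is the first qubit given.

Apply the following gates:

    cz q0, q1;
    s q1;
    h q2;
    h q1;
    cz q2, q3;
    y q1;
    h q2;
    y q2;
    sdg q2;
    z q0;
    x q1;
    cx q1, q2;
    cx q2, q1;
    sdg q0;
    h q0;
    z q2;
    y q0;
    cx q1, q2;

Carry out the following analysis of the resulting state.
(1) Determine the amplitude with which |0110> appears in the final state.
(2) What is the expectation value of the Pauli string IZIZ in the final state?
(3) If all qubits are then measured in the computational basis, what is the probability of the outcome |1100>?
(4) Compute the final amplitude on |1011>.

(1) |0110> carries amplitude -1/2 in the final state.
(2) In the final state, IZIZ has expectation -1.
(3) Outcome |1100> occurs with probability 1/4.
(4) |1011> carries amplitude 0 in the final state.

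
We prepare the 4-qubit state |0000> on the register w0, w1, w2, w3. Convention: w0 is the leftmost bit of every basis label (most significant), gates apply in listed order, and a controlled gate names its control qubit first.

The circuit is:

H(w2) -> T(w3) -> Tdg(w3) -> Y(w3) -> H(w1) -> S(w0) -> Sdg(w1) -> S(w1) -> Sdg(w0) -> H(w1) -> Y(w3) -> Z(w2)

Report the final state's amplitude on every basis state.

The final amplitudes are sqrt(2)/2 on |0000>, -sqrt(2)/2 on |0010>, and 0 on every other basis state.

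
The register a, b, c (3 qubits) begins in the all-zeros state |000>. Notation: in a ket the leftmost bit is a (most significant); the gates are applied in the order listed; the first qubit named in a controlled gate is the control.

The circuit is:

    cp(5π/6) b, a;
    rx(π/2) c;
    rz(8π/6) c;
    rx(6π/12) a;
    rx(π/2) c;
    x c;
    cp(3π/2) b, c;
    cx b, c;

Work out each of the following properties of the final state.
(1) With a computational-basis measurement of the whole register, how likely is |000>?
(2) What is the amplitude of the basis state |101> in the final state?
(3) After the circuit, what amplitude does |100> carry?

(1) Outcome |000> occurs with probability 1/8.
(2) The amplitude on |101> is -sqrt(6)/4.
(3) The final state's coefficient on |100> equals sqrt(2)/4.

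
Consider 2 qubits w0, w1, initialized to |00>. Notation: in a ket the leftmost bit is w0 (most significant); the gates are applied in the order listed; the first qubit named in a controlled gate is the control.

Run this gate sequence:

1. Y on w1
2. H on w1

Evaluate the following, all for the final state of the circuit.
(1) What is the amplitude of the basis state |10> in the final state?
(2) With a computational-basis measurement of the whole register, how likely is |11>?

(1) |10> carries amplitude 0 in the final state.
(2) The probability of measuring |11> is 0.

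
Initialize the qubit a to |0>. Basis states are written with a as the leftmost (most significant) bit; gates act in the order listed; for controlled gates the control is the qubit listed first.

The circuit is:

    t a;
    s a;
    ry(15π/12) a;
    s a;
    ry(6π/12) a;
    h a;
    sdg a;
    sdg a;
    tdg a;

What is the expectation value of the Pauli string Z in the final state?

In the final state, Z has expectation -sqrt(2)/2.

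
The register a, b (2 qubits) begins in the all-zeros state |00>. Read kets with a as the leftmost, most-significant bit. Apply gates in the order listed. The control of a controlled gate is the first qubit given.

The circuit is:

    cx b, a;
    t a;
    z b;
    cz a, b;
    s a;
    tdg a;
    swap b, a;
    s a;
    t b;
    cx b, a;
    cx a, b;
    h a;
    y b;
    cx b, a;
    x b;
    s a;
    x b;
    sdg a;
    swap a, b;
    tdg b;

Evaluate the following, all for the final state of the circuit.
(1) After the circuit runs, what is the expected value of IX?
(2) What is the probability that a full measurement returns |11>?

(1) The observable IX averages to sqrt(2)/2.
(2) Outcome |11> occurs with probability 1/2.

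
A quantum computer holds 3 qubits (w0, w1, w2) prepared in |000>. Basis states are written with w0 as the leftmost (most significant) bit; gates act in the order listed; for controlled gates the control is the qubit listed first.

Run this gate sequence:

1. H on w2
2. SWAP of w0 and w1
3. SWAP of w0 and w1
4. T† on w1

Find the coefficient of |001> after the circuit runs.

|001> carries amplitude sqrt(2)/2 in the final state.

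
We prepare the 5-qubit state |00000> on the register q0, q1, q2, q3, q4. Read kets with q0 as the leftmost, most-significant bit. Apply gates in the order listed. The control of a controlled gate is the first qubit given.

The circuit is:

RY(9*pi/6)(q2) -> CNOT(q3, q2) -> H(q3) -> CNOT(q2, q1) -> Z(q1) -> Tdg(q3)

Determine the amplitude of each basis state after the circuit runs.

After the circuit, the state carries amplitude -1/2 on |00000>, exp(3*I*pi/4)/2 on |00010>, -1/2 on |01100>, exp(3*I*pi/4)/2 on |01110>, and 0 on every other basis state.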